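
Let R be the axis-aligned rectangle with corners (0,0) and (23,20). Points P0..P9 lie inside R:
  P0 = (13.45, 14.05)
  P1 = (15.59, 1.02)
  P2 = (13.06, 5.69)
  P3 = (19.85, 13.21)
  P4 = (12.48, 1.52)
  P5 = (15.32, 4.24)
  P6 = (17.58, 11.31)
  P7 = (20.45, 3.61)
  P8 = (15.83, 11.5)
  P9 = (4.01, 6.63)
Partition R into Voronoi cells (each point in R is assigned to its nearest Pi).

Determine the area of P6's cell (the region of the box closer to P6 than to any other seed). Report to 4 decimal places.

Area of P6's cell: 20.0831

1. box [0,23]×[0,20]: [(0, 0) (23, 0) (23, 20) (0, 20)]
2. ⊥bis P6·P0 via (15.515,12.68): [(7.1026, 0) (23, 0) (23, 20) (20.3714, 20)]  |A|=185.2603
3. ⊥bis P6·P1 via (16.585,6.165): [(11.8059, 7.0892) (23, 4.9244) (23, 20) (20.3714, 20)]  |A|=101.3479
4. ⊥bis P6·P2 via (15.32,8.5): [(13.6389, 9.8521) (18.7419, 5.7479) (23, 4.9244) (23, 20) (20.3714, 20)]  |A|=90.537
5. ⊥bis P6·P3 via (18.715,12.26): [(16.7745, 14.5784) (13.6389, 9.8521) (18.7419, 5.7479) (23, 4.9244) (23, 7.1406)]  |A|=43.3829
6. ⊥bis P6·P4 via (15.03,6.415): [(16.7745, 14.5784) (13.6389, 9.8521) (18.7419, 5.7479) (23, 4.9244) (23, 7.1406)]  |A|=43.3829
7. ⊥bis P6·P5 via (16.45,7.775): [(16.7745, 14.5784) (13.6389, 9.8521) (16.0707, 7.8963) (23, 5.6812) (23, 7.1406)]  |A|=37.2866
8. ⊥bis P6·P7 via (19.015,7.46): [(21.8486, 8.5162) (16.7745, 14.5784) (13.6389, 9.8521) (16.0707, 7.8963) (18.2857, 7.1882)]  |A|=30.6317
9. ⊥bis P6·P8 via (16.705,11.405): [(21.8486, 8.5162) (17.018, 14.2875) (16.3156, 7.818) (18.2857, 7.1882)]  |A|=20.0831
10. ⊥bis P6·P9 via (10.795,8.97): [(21.8486, 8.5162) (17.018, 14.2875) (16.3156, 7.818) (18.2857, 7.1882)]  |A|=20.0831
11. canonical 4-gon: [(21.8486, 8.5162) (17.018, 14.2875) (16.3156, 7.818) (18.2857, 7.1882)]
12. shoelace: 20.0831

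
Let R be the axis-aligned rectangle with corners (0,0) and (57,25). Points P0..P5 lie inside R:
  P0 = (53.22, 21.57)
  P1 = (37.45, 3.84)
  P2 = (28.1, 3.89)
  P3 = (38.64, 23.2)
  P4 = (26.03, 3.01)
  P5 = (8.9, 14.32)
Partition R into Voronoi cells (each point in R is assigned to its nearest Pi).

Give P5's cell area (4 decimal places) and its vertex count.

1. box [0,57]×[0,25]: [(0, 0) (57, 0) (57, 25) (0, 25)]
2. ⊥bis P5·P0 via (31.06,17.945): [(0, 0) (33.9955, 0) (29.9059, 25) (0, 25)]  |A|=798.7677
3. ⊥bis P5·P1 via (23.175,9.08): [(0, 0) (19.842, 0) (29.0188, 25) (0, 25)]  |A|=610.7599
4. ⊥bis P5·P2 via (18.5,9.105): [(0, 0) (13.5539, 0) (27.1346, 25) (0, 25)]  |A|=508.6066
5. ⊥bis P5·P3 via (23.77,18.76): [(0, 0) (13.5539, 0) (23.7611, 18.7898) (21.9068, 25) (0, 25)]  |A|=492.3738
6. ⊥bis P5·P4 via (17.465,8.665): [(0, 0) (11.744, 0) (21.9562, 15.4673) (23.7611, 18.7898) (21.9068, 25) (0, 25)]  |A|=478.3765
7. canonical 6-gon: [(0, 0) (11.744, 0) (21.9562, 15.4673) (23.7611, 18.7898) (21.9068, 25) (0, 25)]
8. shoelace: 478.3765

Area of P5's cell: 478.3765 (6 vertices)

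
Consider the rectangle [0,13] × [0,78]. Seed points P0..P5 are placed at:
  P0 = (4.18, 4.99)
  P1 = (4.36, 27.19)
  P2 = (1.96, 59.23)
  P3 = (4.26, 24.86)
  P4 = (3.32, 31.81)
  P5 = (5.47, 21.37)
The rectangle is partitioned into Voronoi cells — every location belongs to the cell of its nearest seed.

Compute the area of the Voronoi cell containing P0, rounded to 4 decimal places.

Area of P0's cell: 169.6251

1. box [0,13]×[0,78]: [(0, 0) (13, 0) (13, 78) (0, 78)]
2. ⊥bis P0·P1 via (4.27,16.09): [(0, 16.1246) (0, 0) (13, 0) (13, 16.0192)]  |A|=208.9349
3. ⊥bis P0·P2 via (3.07,32.11): [(0, 16.1246) (0, 0) (13, 0) (13, 16.0192)]  |A|=208.9349
4. ⊥bis P0·P3 via (4.22,14.925): [(0, 14.942) (0, 0) (13, 0) (13, 14.8897)]  |A|=193.9057
5. ⊥bis P0·P4 via (3.75,18.4): [(0, 14.942) (0, 0) (13, 0) (13, 14.8897)]  |A|=193.9057
6. ⊥bis P0·P5 via (4.825,13.18): [(0, 13.56) (0, 0) (13, 0) (13, 12.5362)]  |A|=169.6251
7. canonical 4-gon: [(0, 13.56) (0, 0) (13, 0) (13, 12.5362)]
8. shoelace: 169.6251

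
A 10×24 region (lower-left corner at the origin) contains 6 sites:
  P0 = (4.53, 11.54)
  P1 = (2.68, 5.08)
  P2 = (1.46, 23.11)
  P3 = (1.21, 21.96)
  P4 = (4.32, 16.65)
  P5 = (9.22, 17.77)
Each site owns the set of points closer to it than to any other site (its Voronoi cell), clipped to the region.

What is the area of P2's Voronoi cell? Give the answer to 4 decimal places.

1. box [0,10]×[0,24]: [(0, 0) (10, 0) (10, 24) (0, 24)]
2. ⊥bis P2·P0 via (2.995,17.325): [(0, 16.5303) (10, 19.1837) (10, 24) (0, 24)]  |A|=61.4299
3. ⊥bis P2·P1 via (2.07,14.095): [(0, 16.5303) (10, 19.1837) (10, 24) (0, 24)]  |A|=61.4299
4. ⊥bis P2·P3 via (1.335,22.535): [(0, 22.8252) (10, 20.6513) (10, 24) (0, 24)]  |A|=22.6174
5. ⊥bis P2·P4 via (2.89,19.88): [(0, 22.8252) (6.3999, 21.4339) (10, 23.0278) (10, 24) (0, 24)]  |A|=18.3397
6. ⊥bis P2·P5 via (5.34,20.44): [(0, 22.8252) (6.0729, 21.505) (7.7898, 24) (0, 24)]  |A|=13.2848
7. canonical 4-gon: [(0, 22.8252) (6.0729, 21.505) (7.7898, 24) (0, 24)]
8. shoelace: 13.2848

Area of P2's cell: 13.2848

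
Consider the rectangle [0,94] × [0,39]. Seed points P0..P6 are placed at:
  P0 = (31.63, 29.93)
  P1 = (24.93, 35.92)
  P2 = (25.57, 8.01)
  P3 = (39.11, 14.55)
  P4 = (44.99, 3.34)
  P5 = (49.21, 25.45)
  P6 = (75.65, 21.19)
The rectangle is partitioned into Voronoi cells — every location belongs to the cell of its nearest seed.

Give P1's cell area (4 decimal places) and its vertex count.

1. box [0,94]×[0,39]: [(0, 0) (94, 0) (94, 39) (0, 39)]
2. ⊥bis P1·P0 via (28.28,32.925): [(0, 1.2929) (33.7112, 39) (0, 39)]  |A|=635.5756
3. ⊥bis P1·P2 via (25.25,21.965): [(0, 21.386) (18.3398, 21.8065) (33.7112, 39) (0, 39)]  |A|=451.3247
4. ⊥bis P1·P3 via (32.02,25.235): [(0, 21.386) (18.3398, 21.8065) (33.7112, 39) (0, 39)]  |A|=451.3247
5. ⊥bis P1·P4 via (34.96,19.63): [(0, 21.386) (18.3398, 21.8065) (33.7112, 39) (0, 39)]  |A|=451.3247
6. ⊥bis P1·P5 via (37.07,30.685): [(0, 21.386) (18.3398, 21.8065) (33.7112, 39) (0, 39)]  |A|=451.3247
7. ⊥bis P1·P6 via (50.29,28.555): [(0, 21.386) (18.3398, 21.8065) (33.7112, 39) (0, 39)]  |A|=451.3247
8. canonical 4-gon: [(0, 21.386) (18.3398, 21.8065) (33.7112, 39) (0, 39)]
9. shoelace: 451.3247

Area of P1's cell: 451.3247 (4 vertices)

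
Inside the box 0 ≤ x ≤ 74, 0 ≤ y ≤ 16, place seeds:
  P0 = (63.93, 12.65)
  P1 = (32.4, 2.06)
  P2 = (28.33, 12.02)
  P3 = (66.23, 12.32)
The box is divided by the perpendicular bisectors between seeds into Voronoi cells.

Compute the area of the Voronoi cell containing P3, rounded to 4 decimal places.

Area of P3's cell: 153.0160

1. box [0,74]×[0,16]: [(0, 0) (74, 0) (74, 16) (0, 16)]
2. ⊥bis P3·P0 via (65.08,12.485): [(63.2887, 0) (74, 0) (74, 16) (65.5843, 16)]  |A|=153.016
3. ⊥bis P3·P1 via (49.315,7.19): [(63.2887, 0) (74, 0) (74, 16) (65.5843, 16)]  |A|=153.016
4. ⊥bis P3·P2 via (47.28,12.17): [(63.2887, 0) (74, 0) (74, 16) (65.5843, 16)]  |A|=153.016
5. canonical 4-gon: [(63.2887, 0) (74, 0) (74, 16) (65.5843, 16)]
6. shoelace: 153.016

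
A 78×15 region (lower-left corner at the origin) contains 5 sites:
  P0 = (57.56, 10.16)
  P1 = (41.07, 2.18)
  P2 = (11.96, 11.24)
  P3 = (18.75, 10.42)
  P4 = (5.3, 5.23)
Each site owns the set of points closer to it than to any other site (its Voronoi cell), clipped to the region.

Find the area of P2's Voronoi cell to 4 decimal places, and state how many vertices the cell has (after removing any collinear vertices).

1. box [0,78]×[0,15]: [(0, 0) (78, 0) (78, 15) (0, 15)]
2. ⊥bis P2·P0 via (34.76,10.7): [(0, 0) (34.5066, 0) (34.8618, 15) (0, 15)]  |A|=520.2632
3. ⊥bis P2·P1 via (26.515,6.71): [(0, 0) (24.4266, 0) (29.0951, 15) (0, 15)]  |A|=401.4131
4. ⊥bis P2·P3 via (15.355,10.83): [(0, 0) (14.0471, 0) (15.8586, 15) (0, 15)]  |A|=224.2927
5. ⊥bis P2·P4 via (8.63,8.235): [(14.2848, 1.9686) (15.8586, 15) (2.5252, 15)]  |A|=86.8763
6. canonical 3-gon: [(14.2848, 1.9686) (15.8586, 15) (2.5252, 15)]
7. shoelace: 86.8763

Area of P2's cell: 86.8763 (3 vertices)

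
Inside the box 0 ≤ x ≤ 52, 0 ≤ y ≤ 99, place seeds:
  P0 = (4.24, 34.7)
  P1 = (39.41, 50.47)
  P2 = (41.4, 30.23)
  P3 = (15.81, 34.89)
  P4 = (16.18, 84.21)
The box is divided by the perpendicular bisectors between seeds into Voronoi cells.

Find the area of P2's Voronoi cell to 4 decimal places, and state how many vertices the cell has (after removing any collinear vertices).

1. box [0,52]×[0,99]: [(0, 0) (52, 0) (52, 99) (0, 99)]
2. ⊥bis P2·P0 via (22.82,32.465): [(18.9148, 0) (52, 0) (52, 99) (30.8235, 99)]  |A|=2685.9541
3. ⊥bis P2·P1 via (40.405,40.35): [(23.5694, 38.6947) (18.9148, 0) (52, 0) (52, 41.49)]  |A|=1229.9055
4. ⊥bis P2·P3 via (28.605,32.56): [(29.8343, 39.3107) (22.6757, 0) (52, 0) (52, 41.49)]  |A|=1036.2057
5. ⊥bis P2·P4 via (28.79,57.22): [(29.8343, 39.3107) (22.6757, 0) (52, 0) (52, 41.49)]  |A|=1036.2057
6. canonical 4-gon: [(29.8343, 39.3107) (22.6757, 0) (52, 0) (52, 41.49)]
7. shoelace: 1036.2057

Area of P2's cell: 1036.2057 (4 vertices)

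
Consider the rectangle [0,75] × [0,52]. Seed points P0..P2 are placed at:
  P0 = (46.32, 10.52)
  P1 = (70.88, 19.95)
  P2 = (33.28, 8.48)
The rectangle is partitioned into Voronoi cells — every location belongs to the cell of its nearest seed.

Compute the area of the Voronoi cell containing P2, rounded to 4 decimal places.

Area of P2's cell: 1935.3730

1. box [0,75]×[0,52]: [(0, 0) (75, 0) (75, 52) (0, 52)]
2. ⊥bis P2·P0 via (39.8,9.5): [(0, 0) (41.2862, 0) (33.1512, 52) (0, 52)]  |A|=1935.373
3. ⊥bis P2·P1 via (52.08,14.215): [(0, 0) (41.2862, 0) (33.1512, 52) (0, 52)]  |A|=1935.373
4. canonical 4-gon: [(0, 0) (41.2862, 0) (33.1512, 52) (0, 52)]
5. shoelace: 1935.373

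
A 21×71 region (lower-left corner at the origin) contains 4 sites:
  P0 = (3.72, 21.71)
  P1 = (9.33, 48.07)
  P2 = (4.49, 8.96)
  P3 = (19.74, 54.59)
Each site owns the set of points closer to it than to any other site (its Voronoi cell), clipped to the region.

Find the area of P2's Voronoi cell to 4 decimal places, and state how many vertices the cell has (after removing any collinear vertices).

Area of P2's cell: 330.1454 (4 vertices)

1. box [0,21]×[0,71]: [(0, 0) (21, 0) (21, 71) (0, 71)]
2. ⊥bis P2·P0 via (4.105,15.335): [(0, 15.0871) (0, 0) (21, 0) (21, 16.3553)]  |A|=330.1454
3. ⊥bis P2·P1 via (6.91,28.515): [(0, 15.0871) (0, 0) (21, 0) (21, 16.3553)]  |A|=330.1454
4. ⊥bis P2·P3 via (12.115,31.775): [(0, 15.0871) (0, 0) (21, 0) (21, 16.3553)]  |A|=330.1454
5. canonical 4-gon: [(0, 15.0871) (0, 0) (21, 0) (21, 16.3553)]
6. shoelace: 330.1454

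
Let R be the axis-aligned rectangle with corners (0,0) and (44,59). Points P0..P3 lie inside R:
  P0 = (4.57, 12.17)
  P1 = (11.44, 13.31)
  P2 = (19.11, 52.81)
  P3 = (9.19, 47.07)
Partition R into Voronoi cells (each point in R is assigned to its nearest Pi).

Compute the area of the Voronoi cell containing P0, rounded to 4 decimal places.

Area of P0's cell: 229.8767

1. box [0,44]×[0,59]: [(0, 0) (44, 0) (44, 59) (0, 59)]
2. ⊥bis P0·P1 via (8.005,12.74): [(0, 0) (10.1191, 0) (0.3287, 59) (0, 59)]  |A|=308.208
3. ⊥bis P0·P2 via (11.84,32.49): [(0, 36.7261) (0, 0) (10.1191, 0) (4.2788, 35.1952)]  |A|=256.6431
4. ⊥bis P0·P3 via (6.88,29.62): [(0, 30.5308) (0, 0) (10.1191, 0) (5.1663, 29.8469)]  |A|=229.8767
5. canonical 4-gon: [(0, 30.5308) (0, 0) (10.1191, 0) (5.1663, 29.8469)]
6. shoelace: 229.8767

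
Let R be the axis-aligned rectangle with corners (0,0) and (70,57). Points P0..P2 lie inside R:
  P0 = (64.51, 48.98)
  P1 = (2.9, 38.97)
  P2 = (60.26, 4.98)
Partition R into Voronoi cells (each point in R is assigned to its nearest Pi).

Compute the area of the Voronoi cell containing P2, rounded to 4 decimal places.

1. box [0,70]×[0,57]: [(0, 0) (70, 0) (70, 57) (0, 57)]
2. ⊥bis P2·P0 via (62.385,26.98): [(0, 33.0058) (0, 0) (70, 0) (70, 26.2445)]  |A|=2073.7599
3. ⊥bis P2·P1 via (31.58,21.975): [(36.053, 29.5234) (18.5582, 0) (70, 0) (70, 26.2445)]  |A|=1204.8296
4. canonical 4-gon: [(36.053, 29.5234) (18.5582, 0) (70, 0) (70, 26.2445)]
5. shoelace: 1204.8296

Area of P2's cell: 1204.8296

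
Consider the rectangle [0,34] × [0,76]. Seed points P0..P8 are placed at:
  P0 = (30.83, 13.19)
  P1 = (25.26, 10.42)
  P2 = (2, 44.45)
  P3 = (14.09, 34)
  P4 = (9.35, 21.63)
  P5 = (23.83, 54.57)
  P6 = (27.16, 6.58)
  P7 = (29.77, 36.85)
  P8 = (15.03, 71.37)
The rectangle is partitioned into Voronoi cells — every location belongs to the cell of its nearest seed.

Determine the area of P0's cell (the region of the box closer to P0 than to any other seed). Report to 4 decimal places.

Area of P0's cell: 136.7933

1. box [0,34]×[0,76]: [(0, 0) (34, 0) (34, 76) (0, 76)]
2. ⊥bis P0·P1 via (28.045,11.805): [(0, 68.1987) (33.9157, 0) (34, 0) (34, 76) (0, 76)]  |A|=1427.4957
3. ⊥bis P0·P2 via (16.415,28.82): [(18.5871, 30.8232) (33.9157, 0) (34, 0) (34, 45.038)]  |A|=348.3825
4. ⊥bis P0·P3 via (22.46,23.595): [(22.2613, 23.4351) (33.9157, 0) (34, 0) (34, 32.878)]  |A|=193.961
5. ⊥bis P0·P4 via (20.09,17.41): [(22.5481, 23.6658) (22.3708, 23.2148) (33.9157, 0) (34, 0) (34, 32.878)]  |A|=193.9168
6. ⊥bis P0·P5 via (27.33,33.88): [(22.5481, 23.6658) (22.3708, 23.2148) (33.9157, 0) (34, 0) (34, 32.878)]  |A|=193.9168
7. ⊥bis P0·P6 via (28.995,9.885): [(22.5481, 23.6658) (22.3708, 23.2148) (29.0017, 9.8813) (34, 7.1061) (34, 32.878)]  |A|=175.7409
8. ⊥bis P0·P7 via (30.3,25.02): [(23.8735, 24.7321) (22.5481, 23.6658) (22.3708, 23.2148) (29.0017, 9.8813) (34, 7.1061) (34, 25.1858)]  |A|=136.7933
9. ⊥bis P0·P8 via (22.93,42.28): [(23.8735, 24.7321) (22.5481, 23.6658) (22.3708, 23.2148) (29.0017, 9.8813) (34, 7.1061) (34, 25.1858)]  |A|=136.7933
10. canonical 6-gon: [(23.8735, 24.7321) (22.5481, 23.6658) (22.3708, 23.2148) (29.0017, 9.8813) (34, 7.1061) (34, 25.1858)]
11. shoelace: 136.7933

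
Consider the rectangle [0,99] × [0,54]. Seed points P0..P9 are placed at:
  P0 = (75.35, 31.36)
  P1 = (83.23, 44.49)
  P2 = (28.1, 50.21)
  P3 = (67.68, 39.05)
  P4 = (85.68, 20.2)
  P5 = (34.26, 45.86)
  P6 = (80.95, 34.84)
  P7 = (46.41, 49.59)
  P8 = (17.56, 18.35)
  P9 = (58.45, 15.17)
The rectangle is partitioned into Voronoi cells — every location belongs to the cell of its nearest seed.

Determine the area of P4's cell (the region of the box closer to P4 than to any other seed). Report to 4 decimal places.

1. box [0,99]×[0,54]: [(0, 0) (99, 0) (99, 54) (0, 54)]
2. ⊥bis P4·P0 via (80.515,25.78): [(52.6636, 0) (99, 0) (99, 42.8902)]  |A|=993.6888
3. ⊥bis P4·P1 via (84.455,32.345): [(87.993, 32.7019) (52.6636, 0) (99, 0) (99, 33.8121)]  |A|=943.7274
4. ⊥bis P4·P2 via (56.89,35.205): [(87.993, 32.7019) (52.6636, 0) (99, 0) (99, 33.8121)]  |A|=943.7274
5. ⊥bis P4·P3 via (76.68,29.625): [(87.993, 32.7019) (52.6636, 0) (99, 0) (99, 33.8121)]  |A|=943.7274
6. ⊥bis P4·P5 via (59.97,33.03): [(87.993, 32.7019) (52.6636, 0) (99, 0) (99, 33.8121)]  |A|=943.7274
7. ⊥bis P4·P6 via (83.315,27.52): [(81.9014, 27.0633) (52.6636, 0) (99, 0) (99, 32.5876)]  |A|=905.6088
8. ⊥bis P4·P7 via (66.045,34.895): [(81.9014, 27.0633) (52.6636, 0) (99, 0) (99, 32.5876)]  |A|=905.6088
9. ⊥bis P4·P8 via (51.62,19.275): [(81.9014, 27.0633) (52.6636, 0) (99, 0) (99, 32.5876)]  |A|=905.6088
10. ⊥bis P4·P9 via (72.065,17.685): [(81.9014, 27.0633) (72.0219, 17.9185) (75.3318, 0) (99, 0) (99, 32.5876)]  |A|=702.5185
11. canonical 5-gon: [(81.9014, 27.0633) (72.0219, 17.9185) (75.3318, 0) (99, 0) (99, 32.5876)]
12. shoelace: 702.5185

Area of P4's cell: 702.5185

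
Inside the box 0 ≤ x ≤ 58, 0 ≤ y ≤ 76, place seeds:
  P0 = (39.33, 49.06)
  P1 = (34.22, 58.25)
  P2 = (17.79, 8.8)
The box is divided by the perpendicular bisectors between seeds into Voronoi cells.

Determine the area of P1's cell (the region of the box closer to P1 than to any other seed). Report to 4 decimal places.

Area of P1's cell: 1501.5811

1. box [0,58]×[0,76]: [(0, 0) (58, 0) (58, 76) (0, 76)]
2. ⊥bis P1·P0 via (36.775,53.655): [(0, 33.2067) (58, 65.4569) (58, 76) (0, 76)]  |A|=1546.7559
3. ⊥bis P1·P2 via (26.005,33.525): [(0, 42.1653) (10.0852, 38.8144) (58, 65.4569) (58, 76) (0, 76)]  |A|=1501.5811
4. canonical 5-gon: [(0, 42.1653) (10.0852, 38.8144) (58, 65.4569) (58, 76) (0, 76)]
5. shoelace: 1501.5811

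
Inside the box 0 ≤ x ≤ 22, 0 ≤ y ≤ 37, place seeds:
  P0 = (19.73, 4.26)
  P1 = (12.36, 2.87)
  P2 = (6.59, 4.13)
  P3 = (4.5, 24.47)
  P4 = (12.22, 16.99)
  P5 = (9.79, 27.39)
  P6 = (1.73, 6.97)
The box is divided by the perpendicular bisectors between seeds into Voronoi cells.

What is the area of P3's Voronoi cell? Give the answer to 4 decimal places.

1. box [0,22]×[0,37]: [(0, 0) (22, 0) (22, 37) (0, 37)]
2. ⊥bis P3·P0 via (12.115,14.365): [(0, 5.2353) (22, 21.8142) (22, 37) (0, 37)]  |A|=516.4555
3. ⊥bis P3·P1 via (8.43,13.67): [(0, 10.6024) (13.7725, 15.6141) (22, 21.8142) (22, 37) (0, 37)]  |A|=479.4961
4. ⊥bis P3·P2 via (5.545,14.3): [(0, 13.7302) (11.9777, 14.961) (13.7725, 15.6141) (22, 21.8142) (22, 37) (0, 37)]  |A|=460.764
5. ⊥bis P3·P4 via (8.36,20.73): [(0, 13.7302) (1.7523, 13.9103) (22, 34.8076) (22, 37) (0, 37)]  |A|=296.5697
6. ⊥bis P3·P5 via (7.145,25.93): [(0, 13.7302) (1.7523, 13.9103) (9.4145, 21.8184) (1.0345, 37) (0, 37)]  |A|=123.6289
7. ⊥bis P3·P6 via (3.115,15.72): [(0, 16.2131) (3.4538, 15.6664) (9.4145, 21.8184) (1.0345, 37) (0, 37)]  |A|=117.9559
8. canonical 5-gon: [(0, 16.2131) (3.4538, 15.6664) (9.4145, 21.8184) (1.0345, 37) (0, 37)]
9. shoelace: 117.9559

Area of P3's cell: 117.9559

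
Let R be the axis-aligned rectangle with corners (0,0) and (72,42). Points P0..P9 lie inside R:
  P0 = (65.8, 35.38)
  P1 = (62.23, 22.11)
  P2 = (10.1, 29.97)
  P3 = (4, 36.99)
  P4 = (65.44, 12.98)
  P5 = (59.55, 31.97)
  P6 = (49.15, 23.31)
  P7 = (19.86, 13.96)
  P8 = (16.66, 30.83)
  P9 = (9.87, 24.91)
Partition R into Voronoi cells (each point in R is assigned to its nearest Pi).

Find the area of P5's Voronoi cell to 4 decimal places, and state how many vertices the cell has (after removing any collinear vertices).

1. box [0,72]×[0,42]: [(0, 0) (72, 0) (72, 42) (0, 42)]
2. ⊥bis P5·P0 via (62.675,33.675): [(0, 0) (72, 0) (72, 16.5837) (58.1329, 42) (0, 42)]  |A|=2847.7747
3. ⊥bis P5·P1 via (60.89,27.04): [(0, 10.4898) (65.597, 28.3194) (58.1329, 42) (0, 42)]  |A|=1431.1349
4. ⊥bis P5·P2 via (34.825,30.97): [(35.2656, 20.0752) (65.597, 28.3194) (58.1329, 42) (34.3789, 42)]  |A|=498.645
5. ⊥bis P5·P3 via (31.775,34.48): [(35.2656, 20.0752) (65.597, 28.3194) (58.1329, 42) (34.3789, 42)]  |A|=498.645
6. ⊥bis P5·P4 via (62.495,22.475): [(35.2656, 20.0752) (65.597, 28.3194) (58.1329, 42) (34.3789, 42)]  |A|=498.645
7. ⊥bis P5·P6 via (54.35,27.64): [(55.9644, 25.7012) (65.597, 28.3194) (58.1329, 42) (42.3925, 42)]  |A|=203.9355
8. ⊥bis P5·P7 via (39.705,22.965): [(55.9644, 25.7012) (65.597, 28.3194) (58.1329, 42) (42.3925, 42)]  |A|=203.9355
9. ⊥bis P5·P8 via (38.105,31.4): [(55.9644, 25.7012) (65.597, 28.3194) (58.1329, 42) (42.3925, 42)]  |A|=203.9355
10. ⊥bis P5·P9 via (34.71,28.44): [(55.9644, 25.7012) (65.597, 28.3194) (58.1329, 42) (42.3925, 42)]  |A|=203.9355
11. canonical 4-gon: [(55.9644, 25.7012) (65.597, 28.3194) (58.1329, 42) (42.3925, 42)]
12. shoelace: 203.9355

Area of P5's cell: 203.9355 (4 vertices)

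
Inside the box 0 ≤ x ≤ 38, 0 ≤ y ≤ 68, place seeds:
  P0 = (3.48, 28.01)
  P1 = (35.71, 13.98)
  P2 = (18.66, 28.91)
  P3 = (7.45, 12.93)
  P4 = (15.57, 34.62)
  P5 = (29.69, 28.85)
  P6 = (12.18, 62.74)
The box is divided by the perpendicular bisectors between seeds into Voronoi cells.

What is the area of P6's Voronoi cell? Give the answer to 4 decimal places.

Area of P6's cell: 698.9961

1. box [0,38]×[0,68]: [(0, 0) (38, 0) (38, 68) (0, 68)]
2. ⊥bis P6·P0 via (7.83,45.375): [(0, 47.3364) (38, 37.8173) (38, 68) (0, 68)]  |A|=966.0789
3. ⊥bis P6·P1 via (23.945,38.36): [(0, 47.3364) (28.0075, 40.3204) (38, 45.1425) (38, 68) (0, 68)]  |A|=929.4805
4. ⊥bis P6·P2 via (15.42,45.825): [(0, 47.3364) (10.1009, 44.8061) (38, 50.1501) (38, 68) (0, 68)]  |A|=794.0415
5. ⊥bis P6·P3 via (9.815,37.835): [(0, 47.3364) (10.1009, 44.8061) (38, 50.1501) (38, 68) (0, 68)]  |A|=794.0415
6. ⊥bis P6·P4 via (13.875,48.68): [(0, 47.3364) (0.887, 47.1142) (38, 51.5884) (38, 68) (0, 68)]  |A|=710.536
7. ⊥bis P6·P5 via (20.935,45.795): [(0, 47.3364) (0.887, 47.1142) (30.3669, 50.6682) (38, 54.612) (38, 68) (0, 68)]  |A|=698.9961
8. canonical 6-gon: [(0, 47.3364) (0.887, 47.1142) (30.3669, 50.6682) (38, 54.612) (38, 68) (0, 68)]
9. shoelace: 698.9961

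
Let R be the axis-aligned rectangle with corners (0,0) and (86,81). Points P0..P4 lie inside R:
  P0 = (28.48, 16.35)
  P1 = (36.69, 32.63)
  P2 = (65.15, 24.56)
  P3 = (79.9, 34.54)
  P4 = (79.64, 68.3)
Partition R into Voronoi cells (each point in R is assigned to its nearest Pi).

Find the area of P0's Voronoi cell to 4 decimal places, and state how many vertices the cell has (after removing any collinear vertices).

Area of P0's cell: 1408.7622 (4 vertices)

1. box [0,86]×[0,81]: [(0, 0) (86, 0) (86, 81) (0, 81)]
2. ⊥bis P0·P1 via (32.585,24.49): [(0, 40.9226) (0, 0) (81.1474, 0)]  |A|=1660.3813
3. ⊥bis P0·P2 via (46.815,20.455): [(47.6078, 16.914) (0, 40.9226) (0, 0) (51.3946, 0)]  |A|=1408.7622
4. ⊥bis P0·P3 via (54.19,25.445): [(47.6078, 16.914) (0, 40.9226) (0, 0) (51.3946, 0)]  |A|=1408.7622
5. ⊥bis P0·P4 via (54.06,42.325): [(47.6078, 16.914) (0, 40.9226) (0, 0) (51.3946, 0)]  |A|=1408.7622
6. canonical 4-gon: [(47.6078, 16.914) (0, 40.9226) (0, 0) (51.3946, 0)]
7. shoelace: 1408.7622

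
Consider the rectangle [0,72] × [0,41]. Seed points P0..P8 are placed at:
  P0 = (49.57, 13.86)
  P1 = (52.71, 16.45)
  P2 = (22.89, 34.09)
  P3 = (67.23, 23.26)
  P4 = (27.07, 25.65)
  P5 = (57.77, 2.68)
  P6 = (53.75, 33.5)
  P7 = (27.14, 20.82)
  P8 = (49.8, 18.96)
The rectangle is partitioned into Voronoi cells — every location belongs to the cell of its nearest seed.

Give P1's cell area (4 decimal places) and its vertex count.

Area of P1's cell: 105.1281 (5 vertices)

1. box [0,72]×[0,41]: [(0, 0) (72, 0) (72, 41) (0, 41)]
2. ⊥bis P1·P0 via (51.14,15.155): [(63.6405, 0) (72, 0) (72, 41) (29.822, 41)]  |A|=1036.0197
3. ⊥bis P1·P2 via (37.8,25.27): [(39.8869, 28.7978) (63.6405, 0) (72, 0) (72, 41) (47.1051, 41)]  |A|=930.5739
4. ⊥bis P1·P3 via (59.97,19.855): [(39.8869, 28.7978) (63.6405, 0) (69.2822, 0) (50.0528, 41) (47.1051, 41)]  |A|=424.941
5. ⊥bis P1·P4 via (39.89,21.05): [(46.9609, 40.7563) (41.8263, 26.4465) (63.6405, 0) (69.2822, 0) (50.0528, 41) (47.1051, 41)]  |A|=405.0278
6. ⊥bis P1·P5 via (55.24,9.565): [(46.9609, 40.7563) (41.8263, 26.4465) (55.632, 9.7091) (63.3913, 12.5603) (50.0528, 41) (47.1051, 41)]  |A|=320.5126
7. ⊥bis P1·P6 via (53.23,24.975): [(42.5002, 25.6295) (55.632, 9.7091) (63.3913, 12.5603) (57.6965, 24.7026)]  |A|=170.1051
8. ⊥bis P1·P7 via (39.925,18.635): [(42.5002, 25.6295) (55.632, 9.7091) (63.3913, 12.5603) (57.6965, 24.7026)]  |A|=170.1051
9. ⊥bis P1·P8 via (51.255,17.705): [(57.311, 24.7261) (50.121, 16.3903) (55.632, 9.7091) (63.3913, 12.5603) (57.6965, 24.7026)]  |A|=105.1281
10. canonical 5-gon: [(57.311, 24.7261) (50.121, 16.3903) (55.632, 9.7091) (63.3913, 12.5603) (57.6965, 24.7026)]
11. shoelace: 105.1281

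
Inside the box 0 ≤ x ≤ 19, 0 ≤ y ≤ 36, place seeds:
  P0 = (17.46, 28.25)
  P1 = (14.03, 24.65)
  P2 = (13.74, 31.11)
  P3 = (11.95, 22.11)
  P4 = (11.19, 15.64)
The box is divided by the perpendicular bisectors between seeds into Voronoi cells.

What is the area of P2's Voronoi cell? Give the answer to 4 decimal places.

Area of P2's cell: 136.2543

1. box [0,19]×[0,36]: [(0, 0) (19, 0) (19, 36) (0, 36)]
2. ⊥bis P2·P0 via (15.6,29.68): [(0, 9.3891) (19, 34.1024) (19, 36) (0, 36)]  |A|=270.831
3. ⊥bis P2·P1 via (13.885,27.88): [(0, 27.2567) (14.228, 27.8954) (19, 34.1024) (19, 36) (0, 36)]  |A|=143.7213
4. ⊥bis P2·P3 via (12.845,26.61): [(0, 29.1647) (7.8269, 27.608) (14.228, 27.8954) (19, 34.1024) (19, 36) (0, 36)]  |A|=136.2543
5. ⊥bis P2·P4 via (12.465,23.375): [(0, 29.1647) (7.8269, 27.608) (14.228, 27.8954) (19, 34.1024) (19, 36) (0, 36)]  |A|=136.2543
6. canonical 6-gon: [(0, 29.1647) (7.8269, 27.608) (14.228, 27.8954) (19, 34.1024) (19, 36) (0, 36)]
7. shoelace: 136.2543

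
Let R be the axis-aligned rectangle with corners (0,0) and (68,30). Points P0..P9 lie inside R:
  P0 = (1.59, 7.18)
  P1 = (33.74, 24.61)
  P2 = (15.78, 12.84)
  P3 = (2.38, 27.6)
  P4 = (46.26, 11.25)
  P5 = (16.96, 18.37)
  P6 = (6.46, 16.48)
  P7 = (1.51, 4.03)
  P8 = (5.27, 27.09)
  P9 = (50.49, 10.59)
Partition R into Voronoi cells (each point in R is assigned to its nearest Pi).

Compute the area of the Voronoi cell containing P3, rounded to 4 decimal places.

Area of P3's cell: 31.7099

1. box [0,68]×[0,30]: [(0, 0) (68, 0) (68, 30) (0, 30)]
2. ⊥bis P3·P0 via (1.985,17.39): [(0, 17.4668) (68, 14.836) (68, 30) (0, 30)]  |A|=941.7036
3. ⊥bis P3·P1 via (18.06,26.105): [(0, 17.4668) (17.1731, 16.8024) (18.4314, 30) (0, 30)]  |A|=229.2415
4. ⊥bis P3·P2 via (9.08,20.22): [(0, 17.4668) (5.8002, 17.2424) (18.2967, 28.5875) (18.4314, 30) (0, 30)]  |A|=161.9795
5. ⊥bis P3·P4 via (24.32,19.425): [(0, 17.4668) (5.8002, 17.2424) (18.2967, 28.5875) (18.4314, 30) (0, 30)]  |A|=161.9795
6. ⊥bis P3·P5 via (9.67,22.985): [(0, 17.4668) (5.8002, 17.2424) (6.3514, 17.7428) (14.1109, 30) (0, 30)]  |A|=127.7947
7. ⊥bis P3·P6 via (4.42,22.04): [(0, 20.4183) (10.4791, 24.2631) (14.1109, 30) (0, 30)]  |A|=90.6803
8. ⊥bis P3·P7 via (1.945,15.815): [(0, 20.4183) (10.4791, 24.2631) (14.1109, 30) (0, 30)]  |A|=90.6803
9. ⊥bis P3·P8 via (3.825,27.345): [(0, 20.4183) (2.7828, 21.4393) (4.2935, 30) (0, 30)]  |A|=31.7099
10. ⊥bis P3·P9 via (26.435,19.095): [(0, 20.4183) (2.7828, 21.4393) (4.2935, 30) (0, 30)]  |A|=31.7099
11. canonical 4-gon: [(0, 20.4183) (2.7828, 21.4393) (4.2935, 30) (0, 30)]
12. shoelace: 31.7099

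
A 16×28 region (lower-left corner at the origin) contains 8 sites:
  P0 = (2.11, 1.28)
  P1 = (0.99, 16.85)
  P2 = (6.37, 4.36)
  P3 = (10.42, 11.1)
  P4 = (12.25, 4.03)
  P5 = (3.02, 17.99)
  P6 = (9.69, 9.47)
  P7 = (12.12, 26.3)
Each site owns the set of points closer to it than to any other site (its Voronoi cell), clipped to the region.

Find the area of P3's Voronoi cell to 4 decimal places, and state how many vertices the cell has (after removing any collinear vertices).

Area of P3's cell: 75.8289 (5 vertices)

1. box [0,16]×[0,28]: [(0, 0) (16, 0) (16, 28) (0, 28)]
2. ⊥bis P3·P0 via (6.265,6.19): [(0, 11.4916) (13.5798, 0) (16, 0) (16, 28) (0, 28)]  |A|=369.973
3. ⊥bis P3·P1 via (5.705,13.975): [(2.7644, 9.1524) (13.5798, 0) (16, 0) (16, 28) (14.2568, 28)]  |A|=212.8016
4. ⊥bis P3·P2 via (8.395,7.73): [(3.6395, 10.5875) (16, 3.1602) (16, 28) (14.2568, 28)]  |A|=168.6927
5. ⊥bis P3·P4 via (11.335,7.565): [(3.6395, 10.5875) (9.4721, 7.0828) (16, 8.7725) (16, 28) (14.2568, 28)]  |A|=150.3745
6. ⊥bis P3·P5 via (6.72,14.545): [(4.786, 12.4679) (3.6395, 10.5875) (9.4721, 7.0828) (16, 8.7725) (16, 24.5119)]  |A|=117.2792
7. ⊥bis P3·P6 via (10.055,10.285): [(4.9022, 12.5927) (14.3727, 8.3513) (16, 8.7725) (16, 24.5119)]  |A|=92.7816
8. ⊥bis P3·P7 via (11.27,18.7): [(10.6529, 18.769) (4.9022, 12.5927) (14.3727, 8.3513) (16, 8.7725) (16, 18.171)]  |A|=75.8289
9. canonical 5-gon: [(10.6529, 18.769) (4.9022, 12.5927) (14.3727, 8.3513) (16, 8.7725) (16, 18.171)]
10. shoelace: 75.8289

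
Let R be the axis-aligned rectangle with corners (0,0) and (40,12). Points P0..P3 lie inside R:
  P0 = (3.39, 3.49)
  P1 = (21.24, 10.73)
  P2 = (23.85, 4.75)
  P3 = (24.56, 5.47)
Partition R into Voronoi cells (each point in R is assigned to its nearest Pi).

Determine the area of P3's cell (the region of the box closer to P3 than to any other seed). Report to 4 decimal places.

1. box [0,40]×[0,12]: [(0, 0) (40, 0) (40, 12) (0, 12)]
2. ⊥bis P3·P0 via (13.975,4.48): [(14.394, 0) (40, 0) (40, 12) (13.2717, 12)]  |A|=314.006
3. ⊥bis P3·P1 via (22.9,8.1): [(14.1528, 2.579) (14.394, 0) (40, 0) (40, 12) (29.0789, 12)]  |A|=239.5456
4. ⊥bis P3·P2 via (24.205,5.11): [(21.8469, 7.4353) (29.387, 0) (40, 0) (40, 12) (29.0789, 12)]  |A|=173.2997
5. canonical 5-gon: [(21.8469, 7.4353) (29.387, 0) (40, 0) (40, 12) (29.0789, 12)]
6. shoelace: 173.2997

Area of P3's cell: 173.2997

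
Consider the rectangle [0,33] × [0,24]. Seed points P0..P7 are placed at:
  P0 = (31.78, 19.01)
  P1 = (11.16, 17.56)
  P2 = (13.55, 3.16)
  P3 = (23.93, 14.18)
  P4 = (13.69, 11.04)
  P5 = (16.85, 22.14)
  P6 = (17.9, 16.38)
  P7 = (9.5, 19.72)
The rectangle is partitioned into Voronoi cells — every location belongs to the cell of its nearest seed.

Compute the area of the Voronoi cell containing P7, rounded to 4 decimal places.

Area of P7's cell: 106.9615

1. box [0,33]×[0,24]: [(0, 0) (33, 0) (33, 24) (0, 24)]
2. ⊥bis P7·P0 via (20.64,19.365): [(0, 0) (20.0229, 0) (20.7877, 24) (0, 24)]  |A|=489.7272
3. ⊥bis P7·P1 via (10.33,18.64): [(0, 10.7012) (17.3045, 24) (0, 24)]  |A|=115.0642
4. ⊥bis P7·P2 via (11.525,11.44): [(0, 10.7012) (17.3045, 24) (0, 24)]  |A|=115.0642
5. ⊥bis P7·P3 via (16.715,16.95): [(0, 10.7012) (17.3045, 24) (0, 24)]  |A|=115.0642
6. ⊥bis P7·P4 via (11.595,15.38): [(0, 10.7012) (17.3045, 24) (0, 24)]  |A|=115.0642
7. ⊥bis P7·P5 via (13.175,20.93): [(0, 10.7012) (13.2022, 20.8473) (12.1642, 24) (0, 24)]  |A|=106.9615
8. ⊥bis P7·P6 via (13.7,18.05): [(0, 10.7012) (13.2022, 20.8473) (12.1642, 24) (0, 24)]  |A|=106.9615
9. canonical 4-gon: [(0, 10.7012) (13.2022, 20.8473) (12.1642, 24) (0, 24)]
10. shoelace: 106.9615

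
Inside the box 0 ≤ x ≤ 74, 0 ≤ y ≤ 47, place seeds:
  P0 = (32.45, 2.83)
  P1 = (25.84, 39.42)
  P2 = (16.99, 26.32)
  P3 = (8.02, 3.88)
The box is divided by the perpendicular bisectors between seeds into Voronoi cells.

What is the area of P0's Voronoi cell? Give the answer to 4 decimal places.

Area of P0's cell: 1243.8548

1. box [0,74]×[0,47]: [(0, 0) (74, 0) (74, 47) (0, 47)]
2. ⊥bis P0·P1 via (29.145,21.125): [(0, 15.8599) (0, 0) (74, 0) (74, 29.2281)]  |A|=1668.2567
3. ⊥bis P0·P2 via (24.72,14.575): [(36.7631, 22.5012) (2.5747, 0) (74, 0) (74, 29.2281)]  |A|=1347.7594
4. ⊥bis P0·P3 via (20.235,3.355): [(36.7631, 22.5012) (20.6007, 11.8639) (20.0908, 0) (74, 0) (74, 29.2281)]  |A|=1243.8548
5. canonical 5-gon: [(36.7631, 22.5012) (20.6007, 11.8639) (20.0908, 0) (74, 0) (74, 29.2281)]
6. shoelace: 1243.8548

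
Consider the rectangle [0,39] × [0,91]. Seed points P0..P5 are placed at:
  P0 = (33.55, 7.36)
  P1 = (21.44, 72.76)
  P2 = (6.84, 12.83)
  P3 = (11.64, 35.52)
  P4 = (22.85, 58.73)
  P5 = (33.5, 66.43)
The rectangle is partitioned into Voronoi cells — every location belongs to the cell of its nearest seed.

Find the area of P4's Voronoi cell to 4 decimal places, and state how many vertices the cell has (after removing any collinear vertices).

1. box [0,39]×[0,91]: [(0, 0) (39, 0) (39, 91) (0, 91)]
2. ⊥bis P4·P0 via (28.2,33.045): [(0, 27.1711) (39, 35.2946) (39, 91) (0, 91)]  |A|=2330.9187
3. ⊥bis P4·P1 via (22.145,65.745): [(0, 63.5195) (0, 27.1711) (39, 35.2946) (39, 67.4389)]  |A|=1335.6068
4. ⊥bis P4·P2 via (14.845,35.78): [(0, 63.5195) (0, 40.958) (24.7477, 32.3259) (39, 35.2946) (39, 67.4389)]  |A|=1165.0106
5. ⊥bis P4·P3 via (17.245,47.125): [(0, 63.5195) (0, 55.454) (39, 36.6177) (39, 67.4389)]  |A|=758.2888
6. ⊥bis P4·P5 via (28.175,62.58): [(25.6332, 66.0956) (0, 63.5195) (0, 55.454) (39, 36.6177) (39, 47.6078)]  |A|=625.7496
7. canonical 5-gon: [(25.6332, 66.0956) (0, 63.5195) (0, 55.454) (39, 36.6177) (39, 47.6078)]
8. shoelace: 625.7496

Area of P4's cell: 625.7496 (5 vertices)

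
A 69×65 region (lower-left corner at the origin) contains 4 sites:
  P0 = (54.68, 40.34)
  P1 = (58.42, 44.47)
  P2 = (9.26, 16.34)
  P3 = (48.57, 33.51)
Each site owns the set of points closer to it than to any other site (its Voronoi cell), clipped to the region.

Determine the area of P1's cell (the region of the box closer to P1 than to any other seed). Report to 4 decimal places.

1. box [0,69]×[0,65]: [(0, 0) (69, 0) (69, 65) (0, 65)]
2. ⊥bis P1·P0 via (56.55,42.405): [(69, 31.1307) (69, 65) (31.5988, 65)]  |A|=633.3762
3. ⊥bis P1·P2 via (33.84,30.405): [(69, 31.1307) (69, 65) (31.5988, 65)]  |A|=633.3762
4. ⊥bis P1·P3 via (53.495,38.99): [(69, 31.1307) (69, 65) (31.5988, 65)]  |A|=633.3762
5. canonical 3-gon: [(69, 31.1307) (69, 65) (31.5988, 65)]
6. shoelace: 633.3762

Area of P1's cell: 633.3762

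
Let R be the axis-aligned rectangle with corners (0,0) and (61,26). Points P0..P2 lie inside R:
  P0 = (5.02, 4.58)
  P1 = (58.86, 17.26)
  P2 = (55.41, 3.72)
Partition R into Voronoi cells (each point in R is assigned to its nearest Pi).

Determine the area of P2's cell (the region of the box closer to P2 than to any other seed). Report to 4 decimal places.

1. box [0,61]×[0,26]: [(0, 0) (61, 0) (61, 26) (0, 26)]
2. ⊥bis P2·P0 via (30.215,4.15): [(30.1442, 0) (61, 0) (61, 26) (30.5879, 26)]  |A|=796.4829
3. ⊥bis P2·P1 via (57.135,10.49): [(30.4393, 17.2921) (30.1442, 0) (61, 0) (61, 9.5052)]  |A|=412.0235
4. canonical 4-gon: [(30.4393, 17.2921) (30.1442, 0) (61, 0) (61, 9.5052)]
5. shoelace: 412.0235

Area of P2's cell: 412.0235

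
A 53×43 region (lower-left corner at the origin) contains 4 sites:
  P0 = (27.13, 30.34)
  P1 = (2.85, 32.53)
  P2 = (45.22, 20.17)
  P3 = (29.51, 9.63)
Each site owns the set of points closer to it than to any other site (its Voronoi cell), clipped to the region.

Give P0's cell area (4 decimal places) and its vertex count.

1. box [0,53]×[0,43]: [(0, 0) (53, 0) (53, 43) (0, 43)]
2. ⊥bis P0·P1 via (14.99,31.435): [(12.1546, 0) (53, 0) (53, 43) (16.0331, 43)]  |A|=1672.9629
3. ⊥bis P0·P2 via (36.175,25.255): [(12.1546, 0) (21.9769, 0) (46.151, 43) (16.0331, 43)]  |A|=858.714
4. ⊥bis P0·P3 via (28.32,19.985): [(13.8068, 18.3171) (33.5502, 20.5861) (46.151, 43) (16.0331, 43)]  |A|=578.6664
5. canonical 4-gon: [(13.8068, 18.3171) (33.5502, 20.5861) (46.151, 43) (16.0331, 43)]
6. shoelace: 578.6664

Area of P0's cell: 578.6664 (4 vertices)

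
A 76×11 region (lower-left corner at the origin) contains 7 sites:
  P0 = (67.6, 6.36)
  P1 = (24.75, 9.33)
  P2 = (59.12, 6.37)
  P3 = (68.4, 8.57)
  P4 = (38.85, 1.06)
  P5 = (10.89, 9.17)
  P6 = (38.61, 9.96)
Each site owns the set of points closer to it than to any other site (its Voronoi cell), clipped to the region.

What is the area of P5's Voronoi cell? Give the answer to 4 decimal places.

Area of P5's cell: 196.4962

1. box [0,76]×[0,11]: [(0, 0) (76, 0) (76, 11) (0, 11)]
2. ⊥bis P5·P0 via (39.245,7.765): [(0, 0) (38.8602, 0) (39.4053, 11) (0, 11)]  |A|=430.4605
3. ⊥bis P5·P1 via (17.82,9.25): [(0, 0) (17.9268, 0) (17.7998, 11) (0, 11)]  |A|=196.4962
4. ⊥bis P5·P2 via (35.005,7.77): [(0, 0) (17.9268, 0) (17.7998, 11) (0, 11)]  |A|=196.4962
5. ⊥bis P5·P3 via (39.645,8.87): [(0, 0) (17.9268, 0) (17.7998, 11) (0, 11)]  |A|=196.4962
6. ⊥bis P5·P4 via (24.87,5.115): [(0, 0) (17.9268, 0) (17.7998, 11) (0, 11)]  |A|=196.4962
7. ⊥bis P5·P6 via (24.75,9.565): [(0, 0) (17.9268, 0) (17.7998, 11) (0, 11)]  |A|=196.4962
8. canonical 4-gon: [(0, 0) (17.9268, 0) (17.7998, 11) (0, 11)]
9. shoelace: 196.4962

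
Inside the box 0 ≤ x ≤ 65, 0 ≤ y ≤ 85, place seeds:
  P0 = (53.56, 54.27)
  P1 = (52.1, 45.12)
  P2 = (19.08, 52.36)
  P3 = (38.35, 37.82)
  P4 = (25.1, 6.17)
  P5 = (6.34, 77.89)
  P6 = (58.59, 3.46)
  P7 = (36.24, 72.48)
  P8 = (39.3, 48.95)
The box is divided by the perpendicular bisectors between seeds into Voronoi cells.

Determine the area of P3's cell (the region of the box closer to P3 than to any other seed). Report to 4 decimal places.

Area of P3's cell: 629.6910

1. box [0,65]×[0,85]: [(0, 0) (65, 0) (65, 85) (0, 85)]
2. ⊥bis P3·P0 via (45.955,46.045): [(0, 0) (65, 0) (65, 28.4356) (3.8242, 85) (0, 85)]  |A|=3794.8136
3. ⊥bis P3·P1 via (45.225,41.47): [(0, 0) (65, 0) (65, 4.2226) (39.7502, 51.782) (3.8242, 85) (0, 85)]  |A|=3489.1269
4. ⊥bis P3·P2 via (28.715,45.09): [(0, 7.0337) (0, 0) (65, 0) (65, 4.2226) (39.7502, 51.782) (36.2243, 55.0422)]  |A|=2019.7072
5. ⊥bis P3·P4 via (31.725,21.995): [(16.1946, 28.4967) (62.3772, 9.1627) (39.7502, 51.782) (36.2243, 55.0422)]  |A|=844.8497
6. ⊥bis P3·P5 via (22.345,57.855): [(16.1946, 28.4967) (62.3772, 9.1627) (39.7502, 51.782) (36.2243, 55.0422)]  |A|=844.8497
7. ⊥bis P3·P6 via (48.47,20.64): [(16.1946, 28.4967) (42.8581, 17.3342) (54.4223, 24.1463) (39.7502, 51.782) (36.2243, 55.0422)]  |A|=731.1182
8. ⊥bis P3·P7 via (37.295,55.15): [(16.1946, 28.4967) (42.8581, 17.3342) (54.4223, 24.1463) (39.7502, 51.782) (36.2243, 55.0422)]  |A|=731.1182
9. ⊥bis P3·P8 via (38.825,43.385): [(28.1181, 44.2989) (16.1946, 28.4967) (42.8581, 17.3342) (54.4223, 24.1463) (44.4638, 42.9037)]  |A|=629.691
10. canonical 5-gon: [(28.1181, 44.2989) (16.1946, 28.4967) (42.8581, 17.3342) (54.4223, 24.1463) (44.4638, 42.9037)]
11. shoelace: 629.691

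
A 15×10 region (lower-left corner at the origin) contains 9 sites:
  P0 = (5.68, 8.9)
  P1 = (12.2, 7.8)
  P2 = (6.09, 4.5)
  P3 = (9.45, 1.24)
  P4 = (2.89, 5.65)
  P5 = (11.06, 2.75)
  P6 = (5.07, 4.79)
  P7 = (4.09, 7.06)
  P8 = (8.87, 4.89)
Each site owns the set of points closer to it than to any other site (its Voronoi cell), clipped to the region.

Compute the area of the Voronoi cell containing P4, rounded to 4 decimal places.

1. box [0,15]×[0,10]: [(0, 0) (15, 0) (15, 10) (0, 10)]
2. ⊥bis P4·P0 via (4.285,7.275): [(0, 0) (12.7595, 0) (1.1107, 10) (0, 10)]  |A|=69.3509
3. ⊥bis P4·P1 via (7.545,6.725): [(0, 0) (9.098, 0) (8.1927, 3.9204) (1.1107, 10) (0, 10)]  |A|=62.1737
4. ⊥bis P4·P2 via (4.49,5.075): [(0, 0) (2.6662, 0) (5.0459, 6.6218) (1.1107, 10) (0, 10)]  |A|=35.933
5. ⊥bis P4·P3 via (6.17,3.445): [(0, 0) (2.6662, 0) (5.0459, 6.6218) (1.1107, 10) (0, 10)]  |A|=35.933
6. ⊥bis P4·P5 via (6.975,4.2): [(0, 0) (2.6662, 0) (5.0459, 6.6218) (1.1107, 10) (0, 10)]  |A|=35.933
7. ⊥bis P4·P6 via (3.98,5.22): [(0, 0) (1.9207, 0) (4.6628, 6.9507) (1.1107, 10) (0, 10)]  |A|=31.6825
8. ⊥bis P4·P7 via (3.49,6.355): [(0, 9.3252) (0, 0) (1.9207, 0) (4.192, 5.7575)]  |A|=25.0752
9. ⊥bis P4·P8 via (5.88,5.27): [(0, 9.3252) (0, 0) (1.9207, 0) (4.192, 5.7575)]  |A|=25.0752
10. canonical 4-gon: [(0, 9.3252) (0, 0) (1.9207, 0) (4.192, 5.7575)]
11. shoelace: 25.0752

Area of P4's cell: 25.0752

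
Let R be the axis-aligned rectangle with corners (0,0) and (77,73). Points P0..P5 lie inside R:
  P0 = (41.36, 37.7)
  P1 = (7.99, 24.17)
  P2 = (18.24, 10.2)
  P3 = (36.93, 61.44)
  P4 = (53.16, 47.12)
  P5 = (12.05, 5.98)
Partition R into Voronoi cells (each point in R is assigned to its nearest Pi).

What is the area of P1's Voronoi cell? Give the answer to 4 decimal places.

1. box [0,77]×[0,73]: [(0, 0) (77, 0) (77, 73) (0, 73)]
2. ⊥bis P1·P0 via (24.675,30.935): [(0, 0) (37.2177, 0) (7.6196, 73) (0, 73)]  |A|=1636.5613
3. ⊥bis P1·P2 via (13.115,17.185): [(0, 7.5623) (26.3213, 26.8747) (7.6196, 73) (0, 73)]  |A|=1036.9297
4. ⊥bis P1·P3 via (22.46,42.805): [(0, 60.2451) (0, 7.5623) (26.3213, 26.8747) (18.6686, 45.749)]  |A|=814.051
5. ⊥bis P1·P4 via (30.575,35.645): [(0, 60.2451) (0, 7.5623) (26.3213, 26.8747) (18.6686, 45.749)]  |A|=814.051
6. ⊥bis P1·P5 via (10.02,15.075): [(0, 60.2451) (0, 12.8385) (10.3351, 15.1453) (26.3213, 26.8747) (18.6686, 45.749)]  |A|=786.786
7. canonical 5-gon: [(0, 60.2451) (0, 12.8385) (10.3351, 15.1453) (26.3213, 26.8747) (18.6686, 45.749)]
8. shoelace: 786.786

Area of P1's cell: 786.7860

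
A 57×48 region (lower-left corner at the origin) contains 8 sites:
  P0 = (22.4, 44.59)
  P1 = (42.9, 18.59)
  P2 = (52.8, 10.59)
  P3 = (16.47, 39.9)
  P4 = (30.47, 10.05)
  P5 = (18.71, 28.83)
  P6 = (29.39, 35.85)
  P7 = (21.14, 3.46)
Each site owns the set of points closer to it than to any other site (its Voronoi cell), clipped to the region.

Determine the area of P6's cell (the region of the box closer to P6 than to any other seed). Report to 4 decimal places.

Area of P6's cell: 479.2112

1. box [0,57]×[0,48]: [(0, 0) (57, 0) (57, 48) (0, 48)]
2. ⊥bis P6·P0 via (25.895,40.22): [(0, 19.5099) (0, 0) (57, 0) (57, 48) (35.6228, 48)]  |A|=2228.5521
3. ⊥bis P6·P1 via (36.145,27.22): [(0, 19.5099) (0, 0) (1.3695, 0) (57, 43.5439) (57, 48) (35.6228, 48)]  |A|=1017.3665
4. ⊥bis P6·P2 via (41.095,23.22): [(0, 19.5099) (0, 0) (1.3695, 0) (57, 43.5439) (57, 48) (35.6228, 48)]  |A|=1017.3665
5. ⊥bis P6·P3 via (22.93,37.875): [(22.919, 37.8399) (14.2073, 10.0486) (57, 43.5439) (57, 48) (35.6228, 48)]  |A|=633.2622
6. ⊥bis P6·P4 via (29.93,22.95): [(22.919, 37.8399) (18.0962, 22.4546) (30.7327, 22.9836) (57, 43.5439) (57, 48) (35.6228, 48)]  |A|=555.9067
7. ⊥bis P6·P5 via (24.05,32.34): [(22.919, 37.8399) (22.1169, 35.281) (30.2143, 22.9619) (30.7327, 22.9836) (57, 43.5439) (57, 48) (35.6228, 48)]  |A|=479.2112
8. ⊥bis P6·P7 via (25.265,19.655): [(22.919, 37.8399) (22.1169, 35.281) (30.2143, 22.9619) (30.7327, 22.9836) (57, 43.5439) (57, 48) (35.6228, 48)]  |A|=479.2112
9. canonical 7-gon: [(22.919, 37.8399) (22.1169, 35.281) (30.2143, 22.9619) (30.7327, 22.9836) (57, 43.5439) (57, 48) (35.6228, 48)]
10. shoelace: 479.2112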